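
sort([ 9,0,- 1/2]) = [ - 1/2,  0, 9] 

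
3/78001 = 3/78001 = 0.00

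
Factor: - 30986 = - 2^1* 15493^1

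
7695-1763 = 5932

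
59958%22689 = 14580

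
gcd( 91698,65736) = 6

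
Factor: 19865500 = 2^2*5^3*67^1*593^1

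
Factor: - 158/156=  - 79/78 = -2^( - 1 )*3^(-1 )*13^( - 1)*79^1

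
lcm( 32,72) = 288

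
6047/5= 1209 + 2/5  =  1209.40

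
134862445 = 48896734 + 85965711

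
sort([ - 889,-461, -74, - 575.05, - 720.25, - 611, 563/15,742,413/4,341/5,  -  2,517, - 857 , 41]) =[ - 889, - 857, - 720.25, - 611, - 575.05, - 461, - 74, - 2,563/15, 41, 341/5,413/4,517, 742]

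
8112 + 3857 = 11969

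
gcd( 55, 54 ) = 1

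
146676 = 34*4314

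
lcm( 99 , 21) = 693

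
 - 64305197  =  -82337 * 781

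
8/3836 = 2/959=0.00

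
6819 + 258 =7077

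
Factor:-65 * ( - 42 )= 2^1*3^1*5^1 * 7^1 * 13^1  =  2730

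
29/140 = 29/140 = 0.21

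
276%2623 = 276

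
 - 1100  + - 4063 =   -  5163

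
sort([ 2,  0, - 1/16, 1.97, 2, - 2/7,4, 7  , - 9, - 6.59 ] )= [ - 9, - 6.59, - 2/7,  -  1/16, 0,1.97,  2, 2 , 4 , 7] 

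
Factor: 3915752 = 2^3*43^1*11383^1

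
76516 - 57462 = 19054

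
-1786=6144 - 7930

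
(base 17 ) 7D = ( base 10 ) 132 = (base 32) 44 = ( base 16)84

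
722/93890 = 361/46945 = 0.01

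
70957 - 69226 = 1731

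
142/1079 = 142/1079 = 0.13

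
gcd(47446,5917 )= 1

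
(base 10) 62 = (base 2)111110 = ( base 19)35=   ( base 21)2k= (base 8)76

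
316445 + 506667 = 823112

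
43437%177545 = 43437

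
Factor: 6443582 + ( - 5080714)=1362868 = 2^2 * 13^1*26209^1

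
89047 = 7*12721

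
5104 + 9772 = 14876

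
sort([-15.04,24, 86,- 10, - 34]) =[ - 34, - 15.04, - 10,24, 86 ] 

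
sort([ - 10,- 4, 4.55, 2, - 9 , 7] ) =[ - 10,  -  9, - 4 , 2,4.55 , 7 ] 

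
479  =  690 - 211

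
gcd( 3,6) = 3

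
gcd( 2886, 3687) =3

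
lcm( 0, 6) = 0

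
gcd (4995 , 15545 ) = 5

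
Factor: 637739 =29^1*21991^1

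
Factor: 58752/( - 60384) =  - 2^2*3^2*37^ ( - 1) = - 36/37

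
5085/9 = 565 = 565.00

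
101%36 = 29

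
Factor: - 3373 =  - 3373^1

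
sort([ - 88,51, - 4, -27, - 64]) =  [ - 88, - 64, - 27,-4,51] 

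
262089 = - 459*(  -  571 )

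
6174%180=54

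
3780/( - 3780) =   -  1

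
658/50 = 329/25 = 13.16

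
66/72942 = 11/12157 = 0.00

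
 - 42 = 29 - 71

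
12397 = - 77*( - 161)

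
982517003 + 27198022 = 1009715025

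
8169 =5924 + 2245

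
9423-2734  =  6689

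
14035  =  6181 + 7854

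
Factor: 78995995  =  5^1 * 13^1 * 263^1* 4621^1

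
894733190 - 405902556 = 488830634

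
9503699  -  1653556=7850143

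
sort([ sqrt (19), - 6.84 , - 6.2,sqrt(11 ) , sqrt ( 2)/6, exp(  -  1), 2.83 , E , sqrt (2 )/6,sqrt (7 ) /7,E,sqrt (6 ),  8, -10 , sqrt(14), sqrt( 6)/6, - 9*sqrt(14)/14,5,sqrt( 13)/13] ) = [ - 10,- 6.84, - 6.2, - 9*sqrt(14)/14,sqrt(2 ) /6, sqrt( 2) /6,sqrt ( 13)/13 , exp(- 1), sqrt( 7)/7, sqrt( 6)/6 , sqrt( 6) , E,E, 2.83,sqrt (11 ), sqrt(14),sqrt (19),5,8 ] 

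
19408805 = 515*37687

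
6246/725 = 6246/725 = 8.62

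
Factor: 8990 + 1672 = 2^1*3^1*1777^1 = 10662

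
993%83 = 80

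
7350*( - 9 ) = -66150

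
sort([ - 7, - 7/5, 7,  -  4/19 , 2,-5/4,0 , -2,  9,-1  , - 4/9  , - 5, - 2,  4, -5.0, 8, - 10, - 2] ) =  [-10,  -  7, - 5, - 5.0,-2, - 2, - 2,-7/5, - 5/4,- 1,-4/9, - 4/19, 0, 2,  4,  7,8 , 9 ] 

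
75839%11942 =4187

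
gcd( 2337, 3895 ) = 779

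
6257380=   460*13603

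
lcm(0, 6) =0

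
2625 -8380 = - 5755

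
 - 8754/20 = -438 + 3/10=- 437.70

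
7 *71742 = 502194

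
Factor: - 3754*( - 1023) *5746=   2^2 * 3^1 *11^1*13^2*17^1*31^1 *1877^1 = 22066605132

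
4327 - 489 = 3838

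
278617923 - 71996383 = 206621540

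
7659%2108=1335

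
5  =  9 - 4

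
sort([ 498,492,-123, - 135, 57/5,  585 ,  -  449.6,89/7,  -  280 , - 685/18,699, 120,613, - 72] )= [ - 449.6, - 280 ,-135, - 123, - 72, - 685/18,57/5,89/7, 120,  492,498,585, 613, 699] 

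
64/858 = 32/429=0.07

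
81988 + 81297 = 163285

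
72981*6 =437886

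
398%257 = 141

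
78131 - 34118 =44013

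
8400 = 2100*4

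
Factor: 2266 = 2^1 * 11^1*103^1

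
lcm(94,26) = 1222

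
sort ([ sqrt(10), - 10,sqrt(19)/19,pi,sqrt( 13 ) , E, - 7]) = [ - 10 ,-7, sqrt(19) /19,E,pi, sqrt(10 ),sqrt(13 )]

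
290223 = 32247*9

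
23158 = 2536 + 20622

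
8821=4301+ 4520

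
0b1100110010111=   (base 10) 6551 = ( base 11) 4a16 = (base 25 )ac1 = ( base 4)1212113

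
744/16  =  93/2=46.50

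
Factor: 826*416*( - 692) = -237782272=- 2^8*7^1*13^1 * 59^1*173^1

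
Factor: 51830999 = 11^1*67^1*70327^1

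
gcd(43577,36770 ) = 1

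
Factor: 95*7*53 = 35245 = 5^1*7^1*19^1 *53^1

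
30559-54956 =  - 24397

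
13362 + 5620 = 18982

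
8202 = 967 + 7235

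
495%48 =15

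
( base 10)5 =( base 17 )5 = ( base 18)5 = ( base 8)5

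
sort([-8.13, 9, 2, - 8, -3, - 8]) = [ - 8.13, - 8,-8,  -  3 , 2, 9]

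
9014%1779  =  119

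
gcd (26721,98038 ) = 1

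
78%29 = 20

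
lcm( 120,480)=480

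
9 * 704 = 6336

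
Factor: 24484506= 2^1*3^1*4080751^1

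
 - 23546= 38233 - 61779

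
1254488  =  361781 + 892707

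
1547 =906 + 641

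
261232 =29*9008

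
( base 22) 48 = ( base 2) 1100000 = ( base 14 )6C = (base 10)96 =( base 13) 75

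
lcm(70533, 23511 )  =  70533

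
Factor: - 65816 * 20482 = -2^4*7^2*11^1*19^2*433^1=-1348043312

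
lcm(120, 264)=1320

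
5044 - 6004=-960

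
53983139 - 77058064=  - 23074925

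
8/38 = 4/19 = 0.21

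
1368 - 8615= - 7247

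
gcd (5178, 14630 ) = 2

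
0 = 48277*0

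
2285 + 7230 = 9515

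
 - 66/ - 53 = 66/53=1.25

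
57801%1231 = 1175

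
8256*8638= 71315328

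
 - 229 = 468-697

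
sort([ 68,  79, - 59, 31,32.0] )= [ - 59, 31, 32.0, 68 , 79] 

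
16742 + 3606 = 20348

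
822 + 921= 1743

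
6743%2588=1567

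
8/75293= 8/75293=0.00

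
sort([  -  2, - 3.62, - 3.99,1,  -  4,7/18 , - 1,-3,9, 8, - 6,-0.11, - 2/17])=[ - 6, - 4, - 3.99, - 3.62, - 3, - 2, - 1 , - 2/17, - 0.11, 7/18,1, 8, 9]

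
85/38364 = 85/38364 = 0.00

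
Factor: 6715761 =3^1*13^1* 172199^1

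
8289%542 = 159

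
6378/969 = 6+ 188/323 =6.58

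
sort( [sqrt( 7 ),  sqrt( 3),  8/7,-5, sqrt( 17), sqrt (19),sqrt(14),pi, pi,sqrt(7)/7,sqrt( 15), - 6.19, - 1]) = [-6.19,-5, - 1,sqrt( 7) /7,8/7,sqrt(3),sqrt( 7),pi,  pi,sqrt( 14),  sqrt(15 ),sqrt( 17 ),sqrt(19)] 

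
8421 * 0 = 0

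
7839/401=19 + 220/401 = 19.55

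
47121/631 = 47121/631 = 74.68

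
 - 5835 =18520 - 24355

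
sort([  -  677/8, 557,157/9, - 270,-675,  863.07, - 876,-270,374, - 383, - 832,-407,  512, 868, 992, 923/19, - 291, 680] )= [  -  876, - 832,  -  675, - 407, - 383, - 291, - 270, - 270, - 677/8,  157/9,923/19,374,512, 557 , 680,  863.07, 868,  992 ] 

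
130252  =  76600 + 53652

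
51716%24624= 2468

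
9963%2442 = 195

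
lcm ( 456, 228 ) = 456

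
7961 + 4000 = 11961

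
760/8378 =380/4189 = 0.09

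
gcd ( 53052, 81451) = 1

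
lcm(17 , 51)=51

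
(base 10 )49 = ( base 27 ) 1m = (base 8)61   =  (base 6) 121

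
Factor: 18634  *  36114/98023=2^2*3^1*7^1 * 11^3*13^1*83^( - 1)*463^1*1181^( - 1 ) = 672948276/98023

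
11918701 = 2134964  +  9783737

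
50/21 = 2 + 8/21 = 2.38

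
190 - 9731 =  - 9541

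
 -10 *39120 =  - 391200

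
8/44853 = 8/44853 = 0.00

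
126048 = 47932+78116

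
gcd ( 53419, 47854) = 1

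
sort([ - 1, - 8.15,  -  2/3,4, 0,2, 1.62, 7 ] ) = [ - 8.15, - 1, - 2/3, 0, 1.62,2,4 , 7 ]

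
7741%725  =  491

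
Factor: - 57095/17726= - 2^( - 1)*5^1*19^1*601^1*8863^( - 1) 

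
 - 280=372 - 652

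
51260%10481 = 9336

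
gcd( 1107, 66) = 3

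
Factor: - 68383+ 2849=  - 65534 = - 2^1 * 7^1  *  31^1*151^1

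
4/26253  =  4/26253 = 0.00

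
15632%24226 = 15632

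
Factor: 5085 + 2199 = 7284 = 2^2*3^1*607^1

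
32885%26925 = 5960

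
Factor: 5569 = 5569^1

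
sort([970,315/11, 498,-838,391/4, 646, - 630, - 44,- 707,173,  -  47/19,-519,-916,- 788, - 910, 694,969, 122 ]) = [ - 916,- 910,-838, - 788,  -  707, - 630, - 519,-44, - 47/19, 315/11,  391/4,  122,  173,498, 646,694,969, 970 ]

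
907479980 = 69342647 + 838137333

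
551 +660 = 1211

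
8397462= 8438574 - 41112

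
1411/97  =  14+ 53/97 = 14.55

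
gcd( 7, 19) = 1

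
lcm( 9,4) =36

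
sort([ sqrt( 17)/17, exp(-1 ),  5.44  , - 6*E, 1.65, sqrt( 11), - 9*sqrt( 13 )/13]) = [- 6*E, - 9*sqrt( 13 ) /13, sqrt( 17) /17, exp( - 1), 1.65,  sqrt(11 ), 5.44 ]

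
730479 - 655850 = 74629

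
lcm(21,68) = 1428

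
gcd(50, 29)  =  1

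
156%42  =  30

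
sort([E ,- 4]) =[ - 4, E ]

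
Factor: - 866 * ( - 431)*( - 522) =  -194834412 = - 2^2* 3^2*29^1*431^1 * 433^1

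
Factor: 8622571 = 823^1*10477^1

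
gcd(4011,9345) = 21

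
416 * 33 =13728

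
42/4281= 14/1427 = 0.01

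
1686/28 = 843/14 = 60.21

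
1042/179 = 5 + 147/179 = 5.82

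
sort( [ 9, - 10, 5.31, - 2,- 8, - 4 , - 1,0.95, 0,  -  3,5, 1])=[ - 10, - 8, - 4, - 3, - 2, - 1,0, 0.95, 1, 5, 5.31,9 ]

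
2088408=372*5614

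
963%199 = 167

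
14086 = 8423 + 5663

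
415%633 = 415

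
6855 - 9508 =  - 2653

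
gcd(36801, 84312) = 9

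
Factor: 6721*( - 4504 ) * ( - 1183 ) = 2^3 * 7^1*11^1*13^3*47^1 * 563^1 = 35811047272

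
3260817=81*40257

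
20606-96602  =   - 75996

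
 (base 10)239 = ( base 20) BJ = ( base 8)357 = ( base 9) 285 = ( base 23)A9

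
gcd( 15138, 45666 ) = 18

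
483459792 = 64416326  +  419043466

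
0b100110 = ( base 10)38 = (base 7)53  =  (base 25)1D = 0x26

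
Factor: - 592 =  - 2^4 *37^1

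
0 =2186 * 0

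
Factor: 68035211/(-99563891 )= -7^( - 1)*269^1*252919^1*14223413^ ( - 1)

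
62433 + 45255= 107688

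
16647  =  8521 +8126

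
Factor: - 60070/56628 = - 30035/28314 = - 2^( - 1)*3^( - 2) * 5^1*11^( - 2)*13^( - 1)*6007^1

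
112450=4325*26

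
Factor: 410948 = 2^2*71^1*1447^1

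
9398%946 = 884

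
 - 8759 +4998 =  -3761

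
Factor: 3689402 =2^1*61^1*30241^1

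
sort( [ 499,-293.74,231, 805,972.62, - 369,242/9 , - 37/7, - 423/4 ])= [ - 369,-293.74, - 423/4, - 37/7, 242/9,231, 499,805, 972.62 ]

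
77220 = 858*90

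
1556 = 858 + 698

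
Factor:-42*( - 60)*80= 2^7*3^2*5^2*7^1 = 201600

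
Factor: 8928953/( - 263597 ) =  -11^2 * 109^1* 677^1*263597^( - 1 )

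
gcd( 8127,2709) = 2709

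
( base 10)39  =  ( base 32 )17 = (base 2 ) 100111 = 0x27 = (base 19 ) 21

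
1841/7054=1841/7054 = 0.26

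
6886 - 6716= 170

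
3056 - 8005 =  - 4949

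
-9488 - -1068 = -8420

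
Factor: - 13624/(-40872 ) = 3^( - 1 ) = 1/3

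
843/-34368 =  - 1 + 11175/11456 = - 0.02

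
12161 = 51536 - 39375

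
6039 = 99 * 61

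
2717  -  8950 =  - 6233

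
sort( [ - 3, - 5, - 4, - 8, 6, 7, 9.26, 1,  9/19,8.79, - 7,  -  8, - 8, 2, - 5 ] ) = [  -  8,-8,  -  8, -7 , - 5, - 5,  -  4, - 3, 9/19,1,2,6, 7, 8.79, 9.26]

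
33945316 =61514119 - 27568803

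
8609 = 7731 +878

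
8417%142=39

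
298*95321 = 28405658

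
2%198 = 2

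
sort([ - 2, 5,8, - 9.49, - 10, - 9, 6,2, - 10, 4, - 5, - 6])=[ - 10, - 10,-9.49, - 9, - 6,  -  5, - 2,2, 4,5, 6, 8]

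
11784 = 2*5892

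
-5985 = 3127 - 9112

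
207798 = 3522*59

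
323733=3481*93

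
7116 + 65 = 7181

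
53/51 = 53/51 = 1.04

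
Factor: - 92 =  -  2^2*23^1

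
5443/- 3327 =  - 5443/3327 = -  1.64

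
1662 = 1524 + 138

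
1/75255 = 1/75255=0.00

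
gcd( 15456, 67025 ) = 7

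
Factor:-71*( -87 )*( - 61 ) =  - 376797 = -3^1*29^1*61^1*71^1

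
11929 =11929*1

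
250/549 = 250/549 =0.46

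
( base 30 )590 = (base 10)4770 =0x12A2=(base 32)4L2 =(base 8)11242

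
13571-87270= - 73699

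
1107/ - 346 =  - 1107/346 = - 3.20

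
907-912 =-5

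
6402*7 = 44814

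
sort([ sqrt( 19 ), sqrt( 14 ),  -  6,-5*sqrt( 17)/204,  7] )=[-6,-5*sqrt(17 ) /204, sqrt ( 14), sqrt( 19), 7 ]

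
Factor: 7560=2^3*3^3* 5^1*7^1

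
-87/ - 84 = 1 + 1/28 = 1.04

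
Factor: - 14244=-2^2*3^1*1187^1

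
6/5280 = 1/880  =  0.00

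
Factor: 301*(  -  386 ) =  - 2^1*7^1*43^1*193^1 = - 116186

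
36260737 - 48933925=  - 12673188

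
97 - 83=14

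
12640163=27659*457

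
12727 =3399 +9328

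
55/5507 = 55/5507 = 0.01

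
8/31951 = 8/31951=0.00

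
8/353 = 8/353 = 0.02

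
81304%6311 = 5572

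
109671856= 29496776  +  80175080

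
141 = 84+57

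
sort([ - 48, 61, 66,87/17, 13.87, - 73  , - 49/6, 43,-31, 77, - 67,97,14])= [ - 73,- 67, - 48, - 31, - 49/6,87/17, 13.87,14,  43, 61,66,77, 97]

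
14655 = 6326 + 8329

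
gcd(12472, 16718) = 2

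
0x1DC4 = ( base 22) FG8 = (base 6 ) 55140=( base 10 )7620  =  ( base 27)ac6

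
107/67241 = 107/67241 = 0.00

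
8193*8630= 70705590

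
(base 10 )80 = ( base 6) 212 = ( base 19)44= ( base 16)50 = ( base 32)2G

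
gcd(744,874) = 2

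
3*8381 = 25143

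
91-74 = 17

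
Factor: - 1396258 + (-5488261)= -179^1* 38461^1 = -6884519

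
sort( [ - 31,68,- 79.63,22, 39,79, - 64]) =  [ - 79.63, - 64, - 31, 22, 39, 68, 79]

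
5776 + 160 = 5936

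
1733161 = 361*4801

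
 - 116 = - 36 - 80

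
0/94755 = 0 =0.00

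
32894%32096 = 798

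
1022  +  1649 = 2671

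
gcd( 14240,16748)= 4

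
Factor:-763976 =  - 2^3*29^1*37^1*89^1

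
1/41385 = 1/41385 = 0.00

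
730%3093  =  730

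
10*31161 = 311610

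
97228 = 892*109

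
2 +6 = 8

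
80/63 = 80/63 = 1.27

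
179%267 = 179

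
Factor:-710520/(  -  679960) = 3^1*31^1*89^( -1 ) = 93/89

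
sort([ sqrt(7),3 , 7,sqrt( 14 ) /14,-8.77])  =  [-8.77,sqrt (14)/14,sqrt( 7),3,7 ] 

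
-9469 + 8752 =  - 717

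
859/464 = 1 + 395/464 = 1.85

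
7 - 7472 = -7465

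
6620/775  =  1324/155 = 8.54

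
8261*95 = 784795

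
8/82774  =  4/41387 = 0.00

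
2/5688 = 1/2844 = 0.00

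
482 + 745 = 1227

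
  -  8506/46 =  - 4253/23  =  - 184.91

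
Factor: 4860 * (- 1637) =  - 7955820 = - 2^2*3^5*5^1*1637^1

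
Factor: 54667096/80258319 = 2^3*3^( - 2 )*11^1*1901^( - 1)*4691^( - 1 )*621217^1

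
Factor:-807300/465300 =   -  897/517 = - 3^1*11^ ( - 1 )*13^1*23^1*47^(-1)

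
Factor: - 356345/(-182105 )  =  7^(-1)*19^1 * 31^1* 43^(-1) = 589/301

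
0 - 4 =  - 4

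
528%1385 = 528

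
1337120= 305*4384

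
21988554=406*54159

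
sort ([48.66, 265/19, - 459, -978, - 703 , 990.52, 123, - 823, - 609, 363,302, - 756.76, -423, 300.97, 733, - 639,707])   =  [ - 978, - 823, - 756.76 ,  -  703, - 639, - 609, -459, - 423,265/19, 48.66, 123, 300.97,302,363,707,733,990.52] 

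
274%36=22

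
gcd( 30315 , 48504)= 6063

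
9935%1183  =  471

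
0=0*238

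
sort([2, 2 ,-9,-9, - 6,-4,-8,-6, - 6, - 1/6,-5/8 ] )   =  [-9, - 9,  -  8, - 6,  -  6 , - 6 , - 4,-5/8,-1/6,2 , 2]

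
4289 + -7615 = -3326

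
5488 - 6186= - 698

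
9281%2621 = 1418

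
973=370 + 603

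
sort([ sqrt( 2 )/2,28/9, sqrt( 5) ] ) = [sqrt ( 2)/2,sqrt(5)  ,  28/9]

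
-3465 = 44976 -48441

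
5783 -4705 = 1078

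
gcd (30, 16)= 2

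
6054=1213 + 4841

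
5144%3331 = 1813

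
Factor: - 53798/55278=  - 3^( - 2)*83^ ( - 1 )*727^1 = - 727/747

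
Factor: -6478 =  - 2^1*41^1 * 79^1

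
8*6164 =49312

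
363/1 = 363= 363.00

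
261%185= 76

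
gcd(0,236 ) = 236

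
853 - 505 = 348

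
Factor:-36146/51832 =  - 53/76 = - 2^( - 2)*19^(-1 )*53^1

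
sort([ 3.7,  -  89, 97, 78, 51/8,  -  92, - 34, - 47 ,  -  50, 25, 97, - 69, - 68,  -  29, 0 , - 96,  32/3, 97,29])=[-96,-92,  -  89, -69, - 68, - 50, - 47, - 34,  -  29, 0 , 3.7,  51/8,  32/3, 25, 29, 78,97,97, 97 ] 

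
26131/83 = 314+69/83 = 314.83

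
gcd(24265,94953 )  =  1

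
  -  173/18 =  -173/18 = - 9.61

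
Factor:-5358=-2^1*3^1*19^1 * 47^1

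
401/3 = 133 + 2/3 = 133.67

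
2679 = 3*893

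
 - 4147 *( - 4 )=16588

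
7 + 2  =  9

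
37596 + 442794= 480390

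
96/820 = 24/205 = 0.12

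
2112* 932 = 1968384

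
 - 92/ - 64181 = 92/64181 = 0.00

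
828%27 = 18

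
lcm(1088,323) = 20672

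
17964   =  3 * 5988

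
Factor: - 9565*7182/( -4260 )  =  2289861/142= 2^(-1 )*3^2 * 7^1*19^1*71^(  -  1)*1913^1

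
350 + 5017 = 5367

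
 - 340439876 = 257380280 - 597820156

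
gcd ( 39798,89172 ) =18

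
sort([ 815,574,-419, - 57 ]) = [ - 419, - 57, 574,815 ] 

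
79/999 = 79/999  =  0.08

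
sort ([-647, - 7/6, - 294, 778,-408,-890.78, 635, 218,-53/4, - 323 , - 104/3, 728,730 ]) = [ - 890.78, - 647,- 408 ,-323,-294,-104/3, - 53/4, - 7/6,  218, 635 , 728 , 730,778]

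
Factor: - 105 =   -  3^1 * 5^1*7^1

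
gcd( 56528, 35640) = 8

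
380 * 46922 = 17830360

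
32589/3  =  10863 = 10863.00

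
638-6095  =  - 5457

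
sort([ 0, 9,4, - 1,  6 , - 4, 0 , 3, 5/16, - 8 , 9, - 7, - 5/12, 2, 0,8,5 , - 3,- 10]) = [ - 10, - 8, - 7, - 4,- 3 ,- 1,-5/12, 0, 0,  0,5/16,2,3,  4,5, 6,8,  9, 9] 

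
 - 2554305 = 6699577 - 9253882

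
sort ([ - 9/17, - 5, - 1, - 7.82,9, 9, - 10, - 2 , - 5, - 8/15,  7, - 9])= [ - 10, - 9, - 7.82, - 5,-5 , - 2, - 1 , - 8/15, - 9/17 , 7 , 9, 9]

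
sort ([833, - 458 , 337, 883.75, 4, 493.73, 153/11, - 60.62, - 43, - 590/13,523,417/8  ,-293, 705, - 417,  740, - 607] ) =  [ - 607, - 458, -417, - 293 ,-60.62, -590/13, - 43,  4,153/11, 417/8,337, 493.73,523, 705,  740,  833 , 883.75 ]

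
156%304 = 156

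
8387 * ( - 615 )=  - 5158005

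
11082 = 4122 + 6960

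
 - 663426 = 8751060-9414486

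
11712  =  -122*( - 96)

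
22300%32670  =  22300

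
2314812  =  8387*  276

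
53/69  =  53/69=0.77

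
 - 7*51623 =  - 361361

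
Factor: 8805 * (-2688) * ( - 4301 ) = 101795379840 = 2^7*3^2*5^1 * 7^1*11^1*17^1*23^1*587^1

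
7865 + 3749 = 11614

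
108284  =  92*1177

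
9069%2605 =1254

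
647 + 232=879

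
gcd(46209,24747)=219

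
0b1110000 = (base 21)57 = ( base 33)3D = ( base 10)112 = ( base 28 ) 40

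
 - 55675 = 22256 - 77931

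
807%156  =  27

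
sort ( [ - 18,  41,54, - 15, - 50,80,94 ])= [ - 50, - 18,-15,41,54,80 , 94]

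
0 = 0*6358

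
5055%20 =15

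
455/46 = 455/46 = 9.89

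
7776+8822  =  16598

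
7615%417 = 109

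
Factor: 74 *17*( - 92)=  -  115736 = - 2^3*17^1*23^1*37^1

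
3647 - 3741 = -94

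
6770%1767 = 1469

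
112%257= 112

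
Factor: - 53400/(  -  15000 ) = 89/25 = 5^ ( - 2)*89^1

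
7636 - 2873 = 4763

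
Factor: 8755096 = 2^3*7^1*79^1*1979^1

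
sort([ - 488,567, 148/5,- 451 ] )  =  [ - 488, - 451,148/5,567] 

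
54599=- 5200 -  - 59799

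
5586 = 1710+3876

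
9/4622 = 9/4622 = 0.00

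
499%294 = 205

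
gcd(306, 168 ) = 6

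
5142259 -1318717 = 3823542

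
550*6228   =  3425400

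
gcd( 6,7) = 1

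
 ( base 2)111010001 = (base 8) 721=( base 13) 29A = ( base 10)465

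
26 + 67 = 93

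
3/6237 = 1/2079 = 0.00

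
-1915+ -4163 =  - 6078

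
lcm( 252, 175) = 6300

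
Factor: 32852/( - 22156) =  -29^ ( - 1 )*43^1 = -43/29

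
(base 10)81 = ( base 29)2N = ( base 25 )36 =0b1010001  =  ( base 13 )63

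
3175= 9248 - 6073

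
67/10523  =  67/10523 = 0.01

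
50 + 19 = 69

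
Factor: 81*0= 0^1 = 0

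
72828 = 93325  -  20497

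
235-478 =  - 243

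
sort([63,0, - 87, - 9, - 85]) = [ - 87,  -  85,  -  9, 0, 63 ]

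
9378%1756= 598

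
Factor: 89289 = 3^3*3307^1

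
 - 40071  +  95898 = 55827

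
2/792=1/396 = 0.00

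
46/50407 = 46/50407 = 0.00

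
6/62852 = 3/31426 = 0.00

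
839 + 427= 1266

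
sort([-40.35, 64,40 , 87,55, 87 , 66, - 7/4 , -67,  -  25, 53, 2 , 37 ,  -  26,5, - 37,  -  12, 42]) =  [ - 67,  -  40.35, - 37 , - 26 , - 25 , - 12, - 7/4, 2, 5 , 37 , 40, 42, 53, 55, 64 , 66 , 87,87 ] 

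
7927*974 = 7720898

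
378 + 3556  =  3934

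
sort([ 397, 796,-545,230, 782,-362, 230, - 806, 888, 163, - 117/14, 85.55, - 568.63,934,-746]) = [ - 806 , - 746,-568.63 , - 545, - 362, - 117/14,85.55,  163, 230, 230, 397,782, 796 , 888,934]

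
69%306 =69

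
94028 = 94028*1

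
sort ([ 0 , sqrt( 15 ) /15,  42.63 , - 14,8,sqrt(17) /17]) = [ - 14,0,  sqrt( 17 )/17,sqrt(15 ) /15, 8,42.63 ]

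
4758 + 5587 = 10345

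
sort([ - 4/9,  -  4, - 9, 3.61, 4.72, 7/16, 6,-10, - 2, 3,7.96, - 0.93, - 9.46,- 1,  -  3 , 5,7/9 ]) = [ - 10, - 9.46,-9, - 4, - 3 , - 2,-1,  -  0.93, - 4/9,7/16,7/9, 3 , 3.61,4.72, 5,6,7.96] 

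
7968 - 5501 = 2467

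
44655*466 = 20809230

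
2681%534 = 11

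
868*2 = 1736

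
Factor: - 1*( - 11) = 11^1 = 11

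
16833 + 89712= 106545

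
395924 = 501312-105388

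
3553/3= 3553/3 = 1184.33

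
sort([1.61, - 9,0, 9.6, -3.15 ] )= [ - 9, - 3.15, 0,1.61,9.6] 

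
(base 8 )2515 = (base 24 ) 28d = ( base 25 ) 247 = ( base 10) 1357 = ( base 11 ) 1024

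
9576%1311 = 399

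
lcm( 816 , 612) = 2448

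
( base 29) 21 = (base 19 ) 32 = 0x3B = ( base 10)59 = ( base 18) 35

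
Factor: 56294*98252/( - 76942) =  - 2^2  *  7^2*11^2*17^( - 1)*29^1*31^( - 1)*73^( - 1)*4021^1 = -2765499044/38471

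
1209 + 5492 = 6701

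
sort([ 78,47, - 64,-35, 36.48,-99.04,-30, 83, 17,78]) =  [ - 99.04, - 64,  -  35,-30,17, 36.48,47, 78, 78,83]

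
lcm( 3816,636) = 3816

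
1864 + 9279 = 11143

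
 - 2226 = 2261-4487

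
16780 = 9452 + 7328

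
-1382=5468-6850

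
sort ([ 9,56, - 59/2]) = [ - 59/2, 9, 56]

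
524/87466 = 262/43733 = 0.01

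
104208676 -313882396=-209673720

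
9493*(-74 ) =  - 702482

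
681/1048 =681/1048 = 0.65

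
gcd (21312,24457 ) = 37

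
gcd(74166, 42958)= 94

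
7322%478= 152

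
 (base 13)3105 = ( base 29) 818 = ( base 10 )6765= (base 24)bhl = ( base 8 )15155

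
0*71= 0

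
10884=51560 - 40676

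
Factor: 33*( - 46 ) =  - 2^1*3^1 * 11^1*23^1 = - 1518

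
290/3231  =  290/3231 = 0.09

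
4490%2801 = 1689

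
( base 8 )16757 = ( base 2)1110111101111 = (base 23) eb4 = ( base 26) b8j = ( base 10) 7663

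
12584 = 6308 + 6276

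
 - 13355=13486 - 26841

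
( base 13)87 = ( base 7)216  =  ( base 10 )111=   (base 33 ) 3c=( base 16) 6F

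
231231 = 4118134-3886903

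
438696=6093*72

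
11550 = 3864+7686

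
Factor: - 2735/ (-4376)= 5/8 = 2^( - 3 )*5^1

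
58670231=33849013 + 24821218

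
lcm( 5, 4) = 20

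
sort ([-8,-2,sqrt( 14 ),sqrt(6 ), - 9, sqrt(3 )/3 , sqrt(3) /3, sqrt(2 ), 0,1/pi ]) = [ - 9, - 8,  -  2,0,1/pi,sqrt( 3 )/3, sqrt ( 3) /3,sqrt(2 ),sqrt(6 ),sqrt (14)]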